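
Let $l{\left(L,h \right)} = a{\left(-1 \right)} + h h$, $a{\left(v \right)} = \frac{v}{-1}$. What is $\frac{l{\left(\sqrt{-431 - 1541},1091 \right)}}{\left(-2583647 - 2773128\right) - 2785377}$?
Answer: $- \frac{595141}{4071076} \approx -0.14619$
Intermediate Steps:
$a{\left(v \right)} = - v$ ($a{\left(v \right)} = v \left(-1\right) = - v$)
$l{\left(L,h \right)} = 1 + h^{2}$ ($l{\left(L,h \right)} = \left(-1\right) \left(-1\right) + h h = 1 + h^{2}$)
$\frac{l{\left(\sqrt{-431 - 1541},1091 \right)}}{\left(-2583647 - 2773128\right) - 2785377} = \frac{1 + 1091^{2}}{\left(-2583647 - 2773128\right) - 2785377} = \frac{1 + 1190281}{-5356775 - 2785377} = \frac{1190282}{-8142152} = 1190282 \left(- \frac{1}{8142152}\right) = - \frac{595141}{4071076}$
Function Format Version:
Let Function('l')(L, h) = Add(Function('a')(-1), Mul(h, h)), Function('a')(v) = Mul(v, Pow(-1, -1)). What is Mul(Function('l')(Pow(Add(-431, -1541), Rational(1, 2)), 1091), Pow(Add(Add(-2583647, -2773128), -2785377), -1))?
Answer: Rational(-595141, 4071076) ≈ -0.14619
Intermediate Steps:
Function('a')(v) = Mul(-1, v) (Function('a')(v) = Mul(v, -1) = Mul(-1, v))
Function('l')(L, h) = Add(1, Pow(h, 2)) (Function('l')(L, h) = Add(Mul(-1, -1), Mul(h, h)) = Add(1, Pow(h, 2)))
Mul(Function('l')(Pow(Add(-431, -1541), Rational(1, 2)), 1091), Pow(Add(Add(-2583647, -2773128), -2785377), -1)) = Mul(Add(1, Pow(1091, 2)), Pow(Add(Add(-2583647, -2773128), -2785377), -1)) = Mul(Add(1, 1190281), Pow(Add(-5356775, -2785377), -1)) = Mul(1190282, Pow(-8142152, -1)) = Mul(1190282, Rational(-1, 8142152)) = Rational(-595141, 4071076)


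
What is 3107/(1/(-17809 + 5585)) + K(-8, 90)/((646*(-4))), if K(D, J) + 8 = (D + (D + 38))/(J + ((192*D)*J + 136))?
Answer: -6772363355637117/178314088 ≈ -3.7980e+7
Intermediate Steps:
K(D, J) = -8 + (38 + 2*D)/(136 + J + 192*D*J) (K(D, J) = -8 + (D + (D + 38))/(J + ((192*D)*J + 136)) = -8 + (D + (38 + D))/(J + (192*D*J + 136)) = -8 + (38 + 2*D)/(J + (136 + 192*D*J)) = -8 + (38 + 2*D)/(136 + J + 192*D*J))
3107/(1/(-17809 + 5585)) + K(-8, 90)/((646*(-4))) = 3107/(1/(-17809 + 5585)) + (2*(-525 - 8 - 4*90 - 768*(-8)*90)/(136 + 90 + 192*(-8)*90))/((646*(-4))) = 3107/(1/(-12224)) + (2*(-525 - 8 - 360 + 552960)/(136 + 90 - 138240))/(-2584) = 3107/(-1/12224) + (2*552067/(-138014))*(-1/2584) = 3107*(-12224) + (2*(-1/138014)*552067)*(-1/2584) = -37979968 - 552067/69007*(-1/2584) = -37979968 + 552067/178314088 = -6772363355637117/178314088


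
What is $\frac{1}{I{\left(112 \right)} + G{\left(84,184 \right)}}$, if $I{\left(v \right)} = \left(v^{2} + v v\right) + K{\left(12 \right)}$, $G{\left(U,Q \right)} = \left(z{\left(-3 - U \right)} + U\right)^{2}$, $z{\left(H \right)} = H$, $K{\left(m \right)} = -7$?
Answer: $\frac{1}{25090} \approx 3.9857 \cdot 10^{-5}$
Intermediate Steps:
$G{\left(U,Q \right)} = 9$ ($G{\left(U,Q \right)} = \left(\left(-3 - U\right) + U\right)^{2} = \left(-3\right)^{2} = 9$)
$I{\left(v \right)} = -7 + 2 v^{2}$ ($I{\left(v \right)} = \left(v^{2} + v v\right) - 7 = \left(v^{2} + v^{2}\right) - 7 = 2 v^{2} - 7 = -7 + 2 v^{2}$)
$\frac{1}{I{\left(112 \right)} + G{\left(84,184 \right)}} = \frac{1}{\left(-7 + 2 \cdot 112^{2}\right) + 9} = \frac{1}{\left(-7 + 2 \cdot 12544\right) + 9} = \frac{1}{\left(-7 + 25088\right) + 9} = \frac{1}{25081 + 9} = \frac{1}{25090}$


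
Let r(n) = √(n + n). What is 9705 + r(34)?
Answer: 9705 + 2*√17 ≈ 9713.3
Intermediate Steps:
r(n) = √2*√n (r(n) = √(2*n) = √2*√n)
9705 + r(34) = 9705 + √2*√34 = 9705 + 2*√17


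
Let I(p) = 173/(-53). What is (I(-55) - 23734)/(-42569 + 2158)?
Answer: 179725/305969 ≈ 0.58740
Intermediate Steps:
I(p) = -173/53 (I(p) = 173*(-1/53) = -173/53)
(I(-55) - 23734)/(-42569 + 2158) = (-173/53 - 23734)/(-42569 + 2158) = -1258075/53/(-40411) = -1258075/53*(-1/40411) = 179725/305969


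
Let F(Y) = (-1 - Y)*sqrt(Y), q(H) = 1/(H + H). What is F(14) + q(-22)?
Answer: -1/44 - 15*sqrt(14) ≈ -56.148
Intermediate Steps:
q(H) = 1/(2*H)
F(Y) = sqrt(Y)*(-1 - Y)
F(14) + q(-22) = sqrt(14)*(-1 - 1*14) + (1/2)/(-22) = sqrt(14)*(-1 - 14) + (1/2)*(-1/22) = sqrt(14)*(-15) - 1/44 = -15*sqrt(14) - 1/44 = -1/44 - 15*sqrt(14)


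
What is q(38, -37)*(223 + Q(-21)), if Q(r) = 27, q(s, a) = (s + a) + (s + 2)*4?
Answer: 40250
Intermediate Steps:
q(s, a) = 8 + a + 5*s (q(s, a) = (a + s) + (2 + s)*4 = (a + s) + (8 + 4*s) = 8 + a + 5*s)
q(38, -37)*(223 + Q(-21)) = (8 - 37 + 5*38)*(223 + 27) = (8 - 37 + 190)*250 = 161*250 = 40250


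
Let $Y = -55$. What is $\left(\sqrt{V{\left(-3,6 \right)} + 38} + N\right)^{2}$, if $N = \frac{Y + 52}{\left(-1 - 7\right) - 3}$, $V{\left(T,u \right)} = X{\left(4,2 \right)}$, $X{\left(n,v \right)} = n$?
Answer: $\frac{5091}{121} + \frac{6 \sqrt{42}}{11} \approx 45.609$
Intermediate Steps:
$V{\left(T,u \right)} = 4$
$N = \frac{3}{11}$ ($N = \frac{-55 + 52}{\left(-1 - 7\right) - 3} = - \frac{3}{-8 - 3} = - \frac{3}{-11} = \left(-3\right) \left(- \frac{1}{11}\right) = \frac{3}{11} \approx 0.27273$)
$\left(\sqrt{V{\left(-3,6 \right)} + 38} + N\right)^{2} = \left(\sqrt{4 + 38} + \frac{3}{11}\right)^{2} = \left(\sqrt{42} + \frac{3}{11}\right)^{2} = \left(\frac{3}{11} + \sqrt{42}\right)^{2}$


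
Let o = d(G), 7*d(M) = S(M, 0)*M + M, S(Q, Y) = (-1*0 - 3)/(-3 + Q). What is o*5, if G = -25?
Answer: -3875/196 ≈ -19.770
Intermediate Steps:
S(Q, Y) = -3/(-3 + Q) (S(Q, Y) = (0 - 3)/(-3 + Q) = -3/(-3 + Q))
d(M) = M/7 - 3*M/(7*(-3 + M)) (d(M) = ((-3/(-3 + M))*M + M)/7 = (-3*M/(-3 + M) + M)/7 = (M - 3*M/(-3 + M))/7 = M/7 - 3*M/(7*(-3 + M)))
o = -775/196 (o = (⅐)*(-25)*(-6 - 25)/(-3 - 25) = (⅐)*(-25)*(-31)/(-28) = (⅐)*(-25)*(-1/28)*(-31) = -775/196 ≈ -3.9541)
o*5 = -775/196*5 = -3875/196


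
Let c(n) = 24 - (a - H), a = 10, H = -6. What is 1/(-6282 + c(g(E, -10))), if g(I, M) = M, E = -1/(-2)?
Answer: -1/6274 ≈ -0.00015939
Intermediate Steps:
E = 1/2 (E = -1*(-1/2) = 1/2 ≈ 0.50000)
c(n) = 8 (c(n) = 24 - (10 - 1*(-6)) = 24 - (10 + 6) = 24 - 1*16 = 24 - 16 = 8)
1/(-6282 + c(g(E, -10))) = 1/(-6282 + 8) = 1/(-6274) = -1/6274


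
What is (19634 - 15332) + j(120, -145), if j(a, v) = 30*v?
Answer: -48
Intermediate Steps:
(19634 - 15332) + j(120, -145) = (19634 - 15332) + 30*(-145) = 4302 - 4350 = -48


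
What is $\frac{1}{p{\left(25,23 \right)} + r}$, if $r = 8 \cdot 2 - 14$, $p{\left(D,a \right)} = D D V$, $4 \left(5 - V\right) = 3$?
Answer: $\frac{4}{10633} \approx 0.00037619$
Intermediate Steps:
$V = \frac{17}{4}$ ($V = 5 - \frac{3}{4} = \frac{17}{4} \approx 4.25$)
$p{\left(D,a \right)} = \frac{17 D^{2}}{4}$ ($p{\left(D,a \right)} = D D \frac{17}{4} = D^{2} \cdot \frac{17}{4} = \frac{17 D^{2}}{4}$)
$r = 2$ ($r = 16 - 14 = 2$)
$\frac{1}{p{\left(25,23 \right)} + r} = \frac{1}{\frac{17 \cdot 25^{2}}{4} + 2} = \frac{1}{\frac{17}{4} \cdot 625 + 2} = \frac{1}{\frac{10625}{4} + 2} = \frac{1}{\frac{10633}{4}} = \frac{4}{10633}$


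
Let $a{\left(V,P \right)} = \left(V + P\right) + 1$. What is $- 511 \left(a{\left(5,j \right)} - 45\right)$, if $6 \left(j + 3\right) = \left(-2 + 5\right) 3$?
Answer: $\frac{41391}{2} \approx 20696.0$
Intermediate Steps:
$j = - \frac{3}{2}$ ($j = -3 + \frac{\left(-2 + 5\right) 3}{6} = -3 + \frac{3 \cdot 3}{6} = -3 + \frac{1}{6} \cdot 9 = -3 + \frac{3}{2} = - \frac{3}{2} \approx -1.5$)
$a{\left(V,P \right)} = 1 + P + V$ ($a{\left(V,P \right)} = \left(P + V\right) + 1 = 1 + P + V$)
$- 511 \left(a{\left(5,j \right)} - 45\right) = - 511 \left(\left(1 - \frac{3}{2} + 5\right) - 45\right) = - 511 \left(\frac{9}{2} - 45\right) = \left(-511\right) \left(- \frac{81}{2}\right) = \frac{41391}{2}$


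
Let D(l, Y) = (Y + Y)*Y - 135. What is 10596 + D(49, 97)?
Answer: 29279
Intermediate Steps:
D(l, Y) = -135 + 2*Y² (D(l, Y) = (2*Y)*Y - 135 = 2*Y² - 135 = -135 + 2*Y²)
10596 + D(49, 97) = 10596 + (-135 + 2*97²) = 10596 + (-135 + 2*9409) = 10596 + (-135 + 18818) = 10596 + 18683 = 29279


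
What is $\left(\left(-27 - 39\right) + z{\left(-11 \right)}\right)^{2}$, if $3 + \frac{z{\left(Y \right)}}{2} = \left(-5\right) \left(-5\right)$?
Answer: $484$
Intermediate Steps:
$z{\left(Y \right)} = 44$ ($z{\left(Y \right)} = -6 + 2 \left(\left(-5\right) \left(-5\right)\right) = -6 + 2 \cdot 25 = -6 + 50 = 44$)
$\left(\left(-27 - 39\right) + z{\left(-11 \right)}\right)^{2} = \left(\left(-27 - 39\right) + 44\right)^{2} = \left(-66 + 44\right)^{2} = \left(-22\right)^{2} = 484$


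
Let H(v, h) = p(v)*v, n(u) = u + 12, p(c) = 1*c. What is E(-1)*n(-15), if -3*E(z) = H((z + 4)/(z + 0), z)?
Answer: 9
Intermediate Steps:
p(c) = c
n(u) = 12 + u
H(v, h) = v**2 (H(v, h) = v*v = v**2)
E(z) = -(4 + z)**2/(3*z**2) (E(z) = -(z + 4)**2/(z + 0)**2/3 = -(4 + z)**2/z**2/3 = -(4 + z)**2/(3*z**2))
E(-1)*n(-15) = (-1/3*(4 - 1)**2/(-1)**2)*(12 - 15) = -1/3*1*3**2*(-3) = -1/3*1*9*(-3) = -3*(-3) = 9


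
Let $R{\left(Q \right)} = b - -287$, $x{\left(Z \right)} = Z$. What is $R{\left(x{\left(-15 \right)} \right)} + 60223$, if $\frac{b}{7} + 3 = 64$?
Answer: $60937$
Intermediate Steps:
$b = 427$ ($b = -21 + 7 \cdot 64 = -21 + 448 = 427$)
$R{\left(Q \right)} = 714$ ($R{\left(Q \right)} = 427 - -287 = 427 + 287 = 714$)
$R{\left(x{\left(-15 \right)} \right)} + 60223 = 714 + 60223 = 60937$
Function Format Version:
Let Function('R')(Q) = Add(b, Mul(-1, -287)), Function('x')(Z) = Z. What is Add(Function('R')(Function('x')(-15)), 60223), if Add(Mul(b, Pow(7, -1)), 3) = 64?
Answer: 60937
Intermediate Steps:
b = 427 (b = Add(-21, Mul(7, 64)) = Add(-21, 448) = 427)
Function('R')(Q) = 714 (Function('R')(Q) = Add(427, Mul(-1, -287)) = Add(427, 287) = 714)
Add(Function('R')(Function('x')(-15)), 60223) = Add(714, 60223) = 60937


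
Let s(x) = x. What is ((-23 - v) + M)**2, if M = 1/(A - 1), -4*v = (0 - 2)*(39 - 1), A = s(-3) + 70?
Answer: 7678441/4356 ≈ 1762.7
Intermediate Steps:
A = 67 (A = -3 + 70 = 67)
v = 19 (v = -(0 - 2)*(39 - 1)/4 = -(-1)*38/2 = -1/4*(-76) = 19)
M = 1/66 (M = 1/(67 - 1) = 1/66 ≈ 0.015152)
((-23 - v) + M)**2 = ((-23 - 1*19) + 1/66)**2 = ((-23 - 19) + 1/66)**2 = (-42 + 1/66)**2 = (-2771/66)**2 = 7678441/4356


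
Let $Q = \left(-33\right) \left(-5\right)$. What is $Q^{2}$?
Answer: $27225$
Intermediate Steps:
$Q = 165$
$Q^{2} = 165^{2} = 27225$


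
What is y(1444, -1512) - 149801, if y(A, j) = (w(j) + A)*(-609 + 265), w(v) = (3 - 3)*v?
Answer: -646537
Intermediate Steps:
w(v) = 0 (w(v) = 0*v = 0)
y(A, j) = -344*A (y(A, j) = (0 + A)*(-609 + 265) = A*(-344) = -344*A)
y(1444, -1512) - 149801 = -344*1444 - 149801 = -496736 - 149801 = -646537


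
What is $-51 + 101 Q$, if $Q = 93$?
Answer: $9342$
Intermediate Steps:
$-51 + 101 Q = -51 + 101 \cdot 93 = -51 + 9393 = 9342$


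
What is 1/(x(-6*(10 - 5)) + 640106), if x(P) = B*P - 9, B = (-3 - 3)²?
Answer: 1/639017 ≈ 1.5649e-6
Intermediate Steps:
B = 36 (B = (-6)² = 36)
x(P) = -9 + 36*P (x(P) = 36*P - 9 = -9 + 36*P)
1/(x(-6*(10 - 5)) + 640106) = 1/((-9 + 36*(-6*(10 - 5))) + 640106) = 1/((-9 + 36*(-6*5)) + 640106) = 1/((-9 + 36*(-30)) + 640106) = 1/((-9 - 1080) + 640106) = 1/(-1089 + 640106) = 1/639017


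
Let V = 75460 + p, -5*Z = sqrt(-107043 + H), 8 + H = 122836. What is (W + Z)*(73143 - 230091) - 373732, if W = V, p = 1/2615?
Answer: -30971196715328/2615 + 156948*sqrt(15785)/5 ≈ -1.1840e+10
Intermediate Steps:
H = 122828 (H = -8 + 122836 = 122828)
p = 1/2615 ≈ 0.00038241
Z = -sqrt(15785)/5 (Z = -sqrt(-107043 + 122828)/5 = -sqrt(15785)/5 ≈ -25.128)
V = 197327901/2615 (V = 75460 + 1/2615 = 197327901/2615 ≈ 75460.)
W = 197327901/2615 ≈ 75460.
(W + Z)*(73143 - 230091) - 373732 = (197327901/2615 - sqrt(15785)/5)*(73143 - 230091) - 373732 = (197327901/2615 - sqrt(15785)/5)*(-156948) - 373732 = (-30970219406148/2615 + 156948*sqrt(15785)/5) - 373732 = -30971196715328/2615 + 156948*sqrt(15785)/5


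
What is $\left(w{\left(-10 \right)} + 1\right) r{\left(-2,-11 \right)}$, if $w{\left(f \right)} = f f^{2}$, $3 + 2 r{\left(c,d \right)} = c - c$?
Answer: $\frac{2997}{2} \approx 1498.5$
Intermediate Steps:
$r{\left(c,d \right)} = - \frac{3}{2}$ ($r{\left(c,d \right)} = - \frac{3}{2} + \frac{c - c}{2} = - \frac{3}{2} + \frac{1}{2} \cdot 0 = - \frac{3}{2} + 0 = - \frac{3}{2}$)
$w{\left(f \right)} = f^{3}$
$\left(w{\left(-10 \right)} + 1\right) r{\left(-2,-11 \right)} = \left(\left(-10\right)^{3} + 1\right) \left(- \frac{3}{2}\right) = \left(-1000 + 1\right) \left(- \frac{3}{2}\right) = \left(-999\right) \left(- \frac{3}{2}\right) = \frac{2997}{2}$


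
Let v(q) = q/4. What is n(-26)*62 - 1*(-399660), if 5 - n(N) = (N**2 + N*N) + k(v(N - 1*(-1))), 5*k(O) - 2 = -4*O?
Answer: 1579056/5 ≈ 3.1581e+5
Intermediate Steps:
v(q) = q/4 (v(q) = q*(1/4) = q/4)
k(O) = 2/5 - 4*O/5 (k(O) = 2/5 + (-4*O)/5 = 2/5 - 4*O/5)
n(N) = 24/5 - 2*N**2 + N/5 (n(N) = 5 - ((N**2 + N*N) + (2/5 - (N - 1*(-1))/5)) = 5 - ((N**2 + N**2) + (2/5 - (N + 1)/5)) = 5 - (2*N**2 + (2/5 - (1 + N)/5)) = 5 - (2*N**2 + (2/5 - 4*(1/4 + N/4)/5)) = 5 - (2*N**2 + (2/5 + (-1/5 - N/5))) = 5 - (2*N**2 + (1/5 - N/5)) = 5 - (1/5 + 2*N**2 - N/5) = 5 + (-1/5 - 2*N**2 + N/5) = 24/5 - 2*N**2 + N/5)
n(-26)*62 - 1*(-399660) = (24/5 - 2*(-26)**2 + (1/5)*(-26))*62 - 1*(-399660) = (24/5 - 2*676 - 26/5)*62 + 399660 = (24/5 - 1352 - 26/5)*62 + 399660 = -6762/5*62 + 399660 = -419244/5 + 399660 = 1579056/5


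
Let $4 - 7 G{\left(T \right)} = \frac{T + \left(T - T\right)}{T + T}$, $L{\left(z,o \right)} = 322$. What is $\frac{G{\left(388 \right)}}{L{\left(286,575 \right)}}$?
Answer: $\frac{1}{644} \approx 0.0015528$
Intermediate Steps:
$G{\left(T \right)} = \frac{1}{2}$ ($G{\left(T \right)} = \frac{4}{7} - \frac{\left(T + \left(T - T\right)\right) \frac{1}{T + T}}{7} = \frac{4}{7} - \frac{\left(T + 0\right) \frac{1}{2 T}}{7} = \frac{4}{7} - \frac{T \frac{1}{2 T}}{7} = \frac{4}{7} - \frac{1}{14} = \frac{1}{2}$)
$\frac{G{\left(388 \right)}}{L{\left(286,575 \right)}} = \frac{1}{2 \cdot 322} = \frac{1}{2} \cdot \frac{1}{322} = \frac{1}{644}$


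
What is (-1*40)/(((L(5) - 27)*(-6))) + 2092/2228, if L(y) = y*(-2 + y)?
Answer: 1922/5013 ≈ 0.38340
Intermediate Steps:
(-1*40)/(((L(5) - 27)*(-6))) + 2092/2228 = (-1*40)/(((5*(-2 + 5) - 27)*(-6))) + 2092/2228 = -40*(-1/(6*(5*3 - 27))) + 2092*(1/2228) = -40*(-1/(6*(15 - 27))) + 523/557 = -40/((-12*(-6))) + 523/557 = -40/72 + 523/557 = -40*1/72 + 523/557 = -5/9 + 523/557 = 1922/5013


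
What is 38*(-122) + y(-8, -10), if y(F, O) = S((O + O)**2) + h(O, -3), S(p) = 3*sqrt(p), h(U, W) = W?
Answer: -4579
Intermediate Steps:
y(F, O) = -3 + 6*sqrt(O**2) (y(F, O) = 3*sqrt((O + O)**2) - 3 = 3*sqrt((2*O)**2) - 3 = 3*sqrt(4*O**2) - 3 = 3*(2*sqrt(O**2)) - 3 = 6*sqrt(O**2) - 3 = -3 + 6*sqrt(O**2))
38*(-122) + y(-8, -10) = 38*(-122) + (-3 + 6*sqrt((-10)**2)) = -4636 + (-3 + 6*sqrt(100)) = -4636 + (-3 + 6*10) = -4636 + (-3 + 60) = -4636 + 57 = -4579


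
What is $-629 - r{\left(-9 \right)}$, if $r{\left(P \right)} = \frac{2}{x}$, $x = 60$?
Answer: $- \frac{18871}{30} \approx -629.03$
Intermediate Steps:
$r{\left(P \right)} = \frac{1}{30}$ ($r{\left(P \right)} = \frac{2}{60} = 2 \cdot \frac{1}{60} = \frac{1}{30}$)
$-629 - r{\left(-9 \right)} = -629 - \frac{1}{30} = - \frac{18871}{30}$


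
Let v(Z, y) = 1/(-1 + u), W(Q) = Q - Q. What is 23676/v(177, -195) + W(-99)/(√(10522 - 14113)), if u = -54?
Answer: -1302180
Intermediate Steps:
W(Q) = 0
v(Z, y) = -1/55 (v(Z, y) = 1/(-1 - 54) = 1/(-55) = -1/55)
23676/v(177, -195) + W(-99)/(√(10522 - 14113)) = 23676/(-1/55) + 0/(√(10522 - 14113)) = 23676*(-55) + 0/(√(-3591)) = -1302180 + 0/((3*I*√399)) = -1302180 + 0*(-I*√399/1197) = -1302180 + 0 = -1302180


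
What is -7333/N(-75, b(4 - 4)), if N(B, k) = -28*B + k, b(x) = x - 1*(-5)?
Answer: -7333/2105 ≈ -3.4836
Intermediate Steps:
b(x) = 5 + x (b(x) = x + 5 = 5 + x)
N(B, k) = k - 28*B
-7333/N(-75, b(4 - 4)) = -7333/((5 + (4 - 4)) - 28*(-75)) = -7333/((5 + 0) + 2100) = -7333/(5 + 2100) = -7333/2105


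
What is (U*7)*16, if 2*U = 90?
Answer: 5040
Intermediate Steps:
U = 45 (U = (½)*90 = 45)
(U*7)*16 = (45*7)*16 = 315*16 = 5040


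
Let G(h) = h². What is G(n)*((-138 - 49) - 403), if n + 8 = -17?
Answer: -368750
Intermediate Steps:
n = -25 (n = -8 - 17 = -25)
G(n)*((-138 - 49) - 403) = (-25)²*((-138 - 49) - 403) = 625*(-187 - 403) = 625*(-590) = -368750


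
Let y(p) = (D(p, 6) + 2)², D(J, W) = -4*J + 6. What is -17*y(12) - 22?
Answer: -27222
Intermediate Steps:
D(J, W) = 6 - 4*J
y(p) = (8 - 4*p)² (y(p) = ((6 - 4*p) + 2)² = (8 - 4*p)²)
-17*y(12) - 22 = -272*(-2 + 12)² - 22 = -272*10² - 22 = -272*100 - 22 = -17*1600 - 22 = -27200 - 22 = -27222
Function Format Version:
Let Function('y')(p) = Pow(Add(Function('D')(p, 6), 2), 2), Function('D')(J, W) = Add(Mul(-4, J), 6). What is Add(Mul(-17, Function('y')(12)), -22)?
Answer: -27222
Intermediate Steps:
Function('D')(J, W) = Add(6, Mul(-4, J))
Function('y')(p) = Pow(Add(8, Mul(-4, p)), 2) (Function('y')(p) = Pow(Add(Add(6, Mul(-4, p)), 2), 2) = Pow(Add(8, Mul(-4, p)), 2))
Add(Mul(-17, Function('y')(12)), -22) = Add(Mul(-17, Mul(16, Pow(Add(-2, 12), 2))), -22) = Add(Mul(-17, Mul(16, Pow(10, 2))), -22) = Add(Mul(-17, Mul(16, 100)), -22) = Add(Mul(-17, 1600), -22) = Add(-27200, -22) = -27222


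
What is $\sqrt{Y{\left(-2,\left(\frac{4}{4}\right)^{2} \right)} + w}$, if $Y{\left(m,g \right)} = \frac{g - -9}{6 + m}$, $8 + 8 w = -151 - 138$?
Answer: $\frac{i \sqrt{554}}{4} \approx 5.8843 i$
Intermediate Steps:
$w = - \frac{297}{8}$ ($w = -1 + \frac{-151 - 138}{8} = -1 + \frac{1}{8} \left(-289\right) = -1 - \frac{289}{8} = - \frac{297}{8} \approx -37.125$)
$Y{\left(m,g \right)} = \frac{9 + g}{6 + m}$ ($Y{\left(m,g \right)} = \frac{g + 9}{6 + m} = \frac{9 + g}{6 + m}$)
$\sqrt{Y{\left(-2,\left(\frac{4}{4}\right)^{2} \right)} + w} = \sqrt{\frac{9 + \left(\frac{4}{4}\right)^{2}}{6 - 2} - \frac{297}{8}} = \sqrt{\frac{9 + \left(4 \cdot \frac{1}{4}\right)^{2}}{4} - \frac{297}{8}} = \sqrt{\frac{9 + 1^{2}}{4} - \frac{297}{8}} = \sqrt{\frac{9 + 1}{4} - \frac{297}{8}} = \sqrt{\frac{1}{4} \cdot 10 - \frac{297}{8}} = \sqrt{\frac{5}{2} - \frac{297}{8}} = \sqrt{- \frac{277}{8}} = \frac{i \sqrt{554}}{4}$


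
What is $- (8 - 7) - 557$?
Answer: $-558$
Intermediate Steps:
$- (8 - 7) - 557 = \left(-1\right) 1 - 557 = -1 - 557 = -558$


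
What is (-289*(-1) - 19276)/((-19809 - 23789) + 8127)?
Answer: 18987/35471 ≈ 0.53528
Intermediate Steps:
(-289*(-1) - 19276)/((-19809 - 23789) + 8127) = (289 - 19276)/(-43598 + 8127) = -18987/(-35471) = -18987*(-1/35471) = 18987/35471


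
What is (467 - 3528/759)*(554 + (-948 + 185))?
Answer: -2222525/23 ≈ -96632.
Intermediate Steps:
(467 - 3528/759)*(554 + (-948 + 185)) = (467 - 3528*1/759)*(554 - 763) = (467 - 1176/253)*(-209) = (116975/253)*(-209) = -2222525/23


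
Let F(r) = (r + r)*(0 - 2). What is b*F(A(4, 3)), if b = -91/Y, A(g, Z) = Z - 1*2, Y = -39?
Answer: -28/3 ≈ -9.3333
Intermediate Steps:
A(g, Z) = -2 + Z (A(g, Z) = Z - 2 = -2 + Z)
F(r) = -4*r (F(r) = (2*r)*(-2) = -4*r)
b = 7/3 (b = -91/(-39) = -91*(-1/39) = 7/3 ≈ 2.3333)
b*F(A(4, 3)) = 7*(-4*(-2 + 3))/3 = 7*(-4*1)/3 = (7/3)*(-4) = -28/3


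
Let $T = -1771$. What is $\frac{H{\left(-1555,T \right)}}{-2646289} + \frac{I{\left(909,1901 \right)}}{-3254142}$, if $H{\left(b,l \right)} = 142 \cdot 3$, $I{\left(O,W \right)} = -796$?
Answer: $\frac{360090776}{4305700089519} \approx 8.3631 \cdot 10^{-5}$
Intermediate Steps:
$H{\left(b,l \right)} = 426$
$\frac{H{\left(-1555,T \right)}}{-2646289} + \frac{I{\left(909,1901 \right)}}{-3254142} = \frac{426}{-2646289} - \frac{796}{-3254142} = 426 \left(- \frac{1}{2646289}\right) - - \frac{398}{1627071} = - \frac{426}{2646289} + \frac{398}{1627071} = \frac{360090776}{4305700089519}$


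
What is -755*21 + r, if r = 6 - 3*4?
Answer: -15861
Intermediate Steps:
r = -6 (r = 6 - 12 = -6)
-755*21 + r = -755*21 - 6 = -151*105 - 6 = -15855 - 6 = -15861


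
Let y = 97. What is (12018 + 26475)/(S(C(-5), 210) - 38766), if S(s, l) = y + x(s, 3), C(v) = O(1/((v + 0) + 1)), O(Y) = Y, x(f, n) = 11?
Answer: -12831/12886 ≈ -0.99573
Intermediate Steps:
C(v) = 1/(1 + v) (C(v) = 1/((v + 0) + 1) = 1/(v + 1) = 1/(1 + v))
S(s, l) = 108 (S(s, l) = 97 + 11 = 108)
(12018 + 26475)/(S(C(-5), 210) - 38766) = (12018 + 26475)/(108 - 38766) = 38493/(-38658) = 38493*(-1/38658) = -12831/12886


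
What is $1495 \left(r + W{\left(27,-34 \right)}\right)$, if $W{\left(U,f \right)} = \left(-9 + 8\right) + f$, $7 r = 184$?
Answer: $- \frac{91195}{7} \approx -13028.0$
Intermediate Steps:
$r = \frac{184}{7}$ ($r = \frac{1}{7} \cdot 184 = \frac{184}{7} \approx 26.286$)
$W{\left(U,f \right)} = -1 + f$
$1495 \left(r + W{\left(27,-34 \right)}\right) = 1495 \left(\frac{184}{7} - 35\right) = 1495 \left(- \frac{61}{7}\right) = - \frac{91195}{7}$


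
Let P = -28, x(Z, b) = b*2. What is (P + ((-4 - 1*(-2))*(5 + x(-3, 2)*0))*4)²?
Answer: 4624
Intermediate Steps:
x(Z, b) = 2*b
(P + ((-4 - 1*(-2))*(5 + x(-3, 2)*0))*4)² = (-28 + ((-4 - 1*(-2))*(5 + (2*2)*0))*4)² = (-28 + ((-4 + 2)*(5 + 4*0))*4)² = (-28 - 2*(5 + 0)*4)² = (-28 - 2*5*4)² = (-28 - 10*4)² = (-28 - 40)² = (-68)² = 4624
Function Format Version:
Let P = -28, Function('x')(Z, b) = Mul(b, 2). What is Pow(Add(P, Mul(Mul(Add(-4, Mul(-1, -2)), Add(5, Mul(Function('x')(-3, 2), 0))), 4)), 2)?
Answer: 4624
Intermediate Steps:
Function('x')(Z, b) = Mul(2, b)
Pow(Add(P, Mul(Mul(Add(-4, Mul(-1, -2)), Add(5, Mul(Function('x')(-3, 2), 0))), 4)), 2) = Pow(Add(-28, Mul(Mul(Add(-4, Mul(-1, -2)), Add(5, Mul(Mul(2, 2), 0))), 4)), 2) = Pow(Add(-28, Mul(Mul(Add(-4, 2), Add(5, Mul(4, 0))), 4)), 2) = Pow(Add(-28, Mul(Mul(-2, Add(5, 0)), 4)), 2) = Pow(Add(-28, Mul(Mul(-2, 5), 4)), 2) = Pow(Add(-28, Mul(-10, 4)), 2) = Pow(Add(-28, -40), 2) = Pow(-68, 2) = 4624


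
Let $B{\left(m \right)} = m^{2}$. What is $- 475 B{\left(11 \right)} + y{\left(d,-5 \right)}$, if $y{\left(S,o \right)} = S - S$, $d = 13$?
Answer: $-57475$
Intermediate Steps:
$y{\left(S,o \right)} = 0$
$- 475 B{\left(11 \right)} + y{\left(d,-5 \right)} = - 475 \cdot 11^{2} + 0 = \left(-475\right) 121 + 0 = -57475 + 0 = -57475$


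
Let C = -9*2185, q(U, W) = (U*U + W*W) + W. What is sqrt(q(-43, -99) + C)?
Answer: I*sqrt(8114) ≈ 90.078*I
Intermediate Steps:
q(U, W) = W + U**2 + W**2 (q(U, W) = (U**2 + W**2) + W = W + U**2 + W**2)
C = -19665
sqrt(q(-43, -99) + C) = sqrt((-99 + (-43)**2 + (-99)**2) - 19665) = sqrt((-99 + 1849 + 9801) - 19665) = sqrt(11551 - 19665) = sqrt(-8114) = I*sqrt(8114)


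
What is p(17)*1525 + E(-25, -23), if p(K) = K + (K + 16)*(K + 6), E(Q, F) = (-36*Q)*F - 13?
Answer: 1162687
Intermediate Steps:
E(Q, F) = -13 - 36*F*Q (E(Q, F) = -36*F*Q - 13 = -13 - 36*F*Q)
p(K) = K + (6 + K)*(16 + K) (p(K) = K + (16 + K)*(6 + K) = K + (6 + K)*(16 + K))
p(17)*1525 + E(-25, -23) = (96 + 17² + 23*17)*1525 + (-13 - 36*(-23)*(-25)) = (96 + 289 + 391)*1525 + (-13 - 20700) = 776*1525 - 20713 = 1183400 - 20713 = 1162687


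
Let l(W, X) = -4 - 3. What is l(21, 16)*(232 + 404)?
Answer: -4452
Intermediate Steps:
l(W, X) = -7
l(21, 16)*(232 + 404) = -7*(232 + 404) = -7*636 = -4452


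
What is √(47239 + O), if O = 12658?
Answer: √59897 ≈ 244.74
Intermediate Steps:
√(47239 + O) = √(47239 + 12658) = √59897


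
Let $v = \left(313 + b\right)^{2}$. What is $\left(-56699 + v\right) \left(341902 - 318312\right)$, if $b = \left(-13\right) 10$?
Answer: $-547523900$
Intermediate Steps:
$b = -130$
$v = 33489$ ($v = \left(313 - 130\right)^{2} = 183^{2} = 33489$)
$\left(-56699 + v\right) \left(341902 - 318312\right) = \left(-56699 + 33489\right) \left(341902 - 318312\right) = \left(-23210\right) 23590 = -547523900$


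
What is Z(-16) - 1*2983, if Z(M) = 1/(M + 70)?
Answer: -161081/54 ≈ -2983.0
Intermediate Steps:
Z(M) = 1/(70 + M)
Z(-16) - 1*2983 = 1/(70 - 16) - 1*2983 = 1/54 - 2983 = -161081/54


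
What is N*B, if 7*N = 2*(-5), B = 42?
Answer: -60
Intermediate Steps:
N = -10/7 (N = (2*(-5))/7 = (⅐)*(-10) = -10/7 ≈ -1.4286)
N*B = -10/7*42 = -60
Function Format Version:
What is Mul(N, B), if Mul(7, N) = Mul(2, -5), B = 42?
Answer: -60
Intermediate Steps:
N = Rational(-10, 7) (N = Mul(Rational(1, 7), Mul(2, -5)) = Mul(Rational(1, 7), -10) = Rational(-10, 7) ≈ -1.4286)
Mul(N, B) = Mul(Rational(-10, 7), 42) = -60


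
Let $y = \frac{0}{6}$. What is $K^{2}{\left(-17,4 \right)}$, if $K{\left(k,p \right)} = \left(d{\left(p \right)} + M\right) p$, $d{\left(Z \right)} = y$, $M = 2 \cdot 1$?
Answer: $64$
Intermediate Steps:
$M = 2$
$y = 0$ ($y = 0 \cdot \frac{1}{6} = 0$)
$d{\left(Z \right)} = 0$
$K{\left(k,p \right)} = 2 p$ ($K{\left(k,p \right)} = \left(0 + 2\right) p = 2 p$)
$K^{2}{\left(-17,4 \right)} = \left(2 \cdot 4\right)^{2} = 8^{2} = 64$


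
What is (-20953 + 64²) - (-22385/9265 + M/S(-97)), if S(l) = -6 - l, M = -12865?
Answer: -2818231659/168623 ≈ -16713.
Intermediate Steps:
(-20953 + 64²) - (-22385/9265 + M/S(-97)) = (-20953 + 64²) - (-22385/9265 - 12865/(-6 - 1*(-97))) = (-20953 + 4096) - (-22385*1/9265 - 12865/(-6 + 97)) = -16857 - (-4477/1853 - 12865/91) = -16857 - 1*(-24246252/168623) = -16857 + 24246252/168623 = -2818231659/168623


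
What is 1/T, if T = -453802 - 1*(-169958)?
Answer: -1/283844 ≈ -3.5231e-6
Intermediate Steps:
T = -283844 (T = -453802 + 169958 = -283844)
1/T = 1/(-283844) = -1/283844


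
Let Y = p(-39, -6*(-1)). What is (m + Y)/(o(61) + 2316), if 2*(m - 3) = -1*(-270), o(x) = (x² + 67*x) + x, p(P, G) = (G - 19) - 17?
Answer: 36/3395 ≈ 0.010604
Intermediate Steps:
p(P, G) = -36 + G (p(P, G) = (-19 + G) - 17 = -36 + G)
Y = -30 (Y = -36 - 6*(-1) = -36 + 6 = -30)
o(x) = x² + 68*x
m = 138 (m = 3 + (-1*(-270))/2 = 3 + (½)*270 = 3 + 135 = 138)
(m + Y)/(o(61) + 2316) = (138 - 30)/(61*(68 + 61) + 2316) = 108/(61*129 + 2316) = 108/(7869 + 2316) = 108/10185 = 108*(1/10185) = 36/3395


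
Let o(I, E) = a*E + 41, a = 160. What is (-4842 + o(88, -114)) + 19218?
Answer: -3823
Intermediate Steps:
o(I, E) = 41 + 160*E (o(I, E) = 160*E + 41 = 41 + 160*E)
(-4842 + o(88, -114)) + 19218 = (-4842 + (41 + 160*(-114))) + 19218 = (-4842 + (41 - 18240)) + 19218 = (-4842 - 18199) + 19218 = -23041 + 19218 = -3823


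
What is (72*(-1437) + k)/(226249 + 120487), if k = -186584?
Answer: -18128/21671 ≈ -0.83651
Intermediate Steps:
(72*(-1437) + k)/(226249 + 120487) = (72*(-1437) - 186584)/(226249 + 120487) = (-103464 - 186584)/346736 = -290048*1/346736 = -18128/21671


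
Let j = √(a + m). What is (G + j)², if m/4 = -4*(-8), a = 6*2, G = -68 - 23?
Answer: 8421 - 364*√35 ≈ 6267.5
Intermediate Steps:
G = -91
a = 12
m = 128 (m = 4*(-4*(-8)) = 4*32 = 128)
j = 2*√35 (j = √(12 + 128) = √140 = 2*√35 ≈ 11.832)
(G + j)² = (-91 + 2*√35)²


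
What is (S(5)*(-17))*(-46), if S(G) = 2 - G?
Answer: -2346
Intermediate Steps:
(S(5)*(-17))*(-46) = ((2 - 1*5)*(-17))*(-46) = ((2 - 5)*(-17))*(-46) = -3*(-17)*(-46) = 51*(-46) = -2346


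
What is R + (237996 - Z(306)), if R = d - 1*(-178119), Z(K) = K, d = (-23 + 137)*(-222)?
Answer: 390501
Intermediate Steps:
d = -25308 (d = 114*(-222) = -25308)
R = 152811 (R = -25308 - 1*(-178119) = -25308 + 178119 = 152811)
R + (237996 - Z(306)) = 152811 + (237996 - 1*306) = 152811 + (237996 - 306) = 152811 + 237690 = 390501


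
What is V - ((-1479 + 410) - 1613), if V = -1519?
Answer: 1163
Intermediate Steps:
V - ((-1479 + 410) - 1613) = -1519 - ((-1479 + 410) - 1613) = -1519 - (-1069 - 1613) = -1519 - 1*(-2682) = -1519 + 2682 = 1163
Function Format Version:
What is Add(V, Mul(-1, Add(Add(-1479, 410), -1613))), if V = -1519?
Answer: 1163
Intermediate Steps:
Add(V, Mul(-1, Add(Add(-1479, 410), -1613))) = Add(-1519, Mul(-1, Add(Add(-1479, 410), -1613))) = Add(-1519, Mul(-1, Add(-1069, -1613))) = Add(-1519, Mul(-1, -2682)) = Add(-1519, 2682) = 1163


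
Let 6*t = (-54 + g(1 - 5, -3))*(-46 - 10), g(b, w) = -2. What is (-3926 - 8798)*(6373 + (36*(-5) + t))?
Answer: -256350428/3 ≈ -8.5450e+7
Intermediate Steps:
t = 1568/3 (t = ((-54 - 2)*(-46 - 10))/6 = (-56*(-56))/6 = (⅙)*3136 = 1568/3 ≈ 522.67)
(-3926 - 8798)*(6373 + (36*(-5) + t)) = (-3926 - 8798)*(6373 + (36*(-5) + 1568/3)) = -12724*(6373 + (-180 + 1568/3)) = -12724*(6373 + 1028/3) = -12724*20147/3 = -256350428/3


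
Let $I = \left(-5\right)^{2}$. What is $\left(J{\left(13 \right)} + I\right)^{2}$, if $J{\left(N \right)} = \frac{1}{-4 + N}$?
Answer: $\frac{51076}{81} \approx 630.57$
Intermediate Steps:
$I = 25$
$\left(J{\left(13 \right)} + I\right)^{2} = \left(\frac{1}{-4 + 13} + 25\right)^{2} = \left(\frac{1}{9} + 25\right)^{2} = \left(\frac{226}{9}\right)^{2} = \frac{51076}{81}$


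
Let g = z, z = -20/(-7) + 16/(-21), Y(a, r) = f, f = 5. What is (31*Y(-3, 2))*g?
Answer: 6820/21 ≈ 324.76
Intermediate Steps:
Y(a, r) = 5
z = 44/21 (z = -20*(-⅐) + 16*(-1/21) = 20/7 - 16/21 = 44/21 ≈ 2.0952)
g = 44/21 ≈ 2.0952
(31*Y(-3, 2))*g = (31*5)*(44/21) = 155*(44/21) = 6820/21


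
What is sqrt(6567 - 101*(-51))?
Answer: 3*sqrt(1302) ≈ 108.25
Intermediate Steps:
sqrt(6567 - 101*(-51)) = sqrt(6567 + 5151) = sqrt(11718) = 3*sqrt(1302)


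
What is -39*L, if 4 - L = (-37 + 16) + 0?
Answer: -975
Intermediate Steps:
L = 25 (L = 4 - ((-37 + 16) + 0) = 4 - (-21 + 0) = 4 - 1*(-21) = 4 + 21 = 25)
-39*L = -39*25 = -975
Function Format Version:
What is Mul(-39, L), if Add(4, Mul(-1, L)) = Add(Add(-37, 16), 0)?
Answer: -975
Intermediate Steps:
L = 25 (L = Add(4, Mul(-1, Add(Add(-37, 16), 0))) = Add(4, Mul(-1, Add(-21, 0))) = Add(4, Mul(-1, -21)) = Add(4, 21) = 25)
Mul(-39, L) = Mul(-39, 25) = -975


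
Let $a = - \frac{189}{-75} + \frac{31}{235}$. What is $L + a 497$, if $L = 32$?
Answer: $\frac{1586252}{1175} \approx 1350.0$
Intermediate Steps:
$a = \frac{3116}{1175}$ ($a = \left(-189\right) \left(- \frac{1}{75}\right) + 31 \cdot \frac{1}{235} = \frac{63}{25} + \frac{31}{235} = \frac{3116}{1175} \approx 2.6519$)
$L + a 497 = 32 + \frac{3116}{1175} \cdot 497 = 32 + \frac{1548652}{1175} = \frac{1586252}{1175}$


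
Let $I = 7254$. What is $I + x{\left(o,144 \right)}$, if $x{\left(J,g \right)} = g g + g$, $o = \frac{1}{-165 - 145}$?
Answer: $28134$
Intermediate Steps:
$o = - \frac{1}{310}$ ($o = \frac{1}{-310} = - \frac{1}{310} \approx -0.0032258$)
$x{\left(J,g \right)} = g + g^{2}$ ($x{\left(J,g \right)} = g^{2} + g = g + g^{2}$)
$I + x{\left(o,144 \right)} = 7254 + 144 \left(1 + 144\right) = 7254 + 144 \cdot 145 = 7254 + 20880 = 28134$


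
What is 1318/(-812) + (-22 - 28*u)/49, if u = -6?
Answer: 3855/2842 ≈ 1.3564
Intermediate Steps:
1318/(-812) + (-22 - 28*u)/49 = 1318/(-812) + (-22 - 28*(-6))/49 = 1318*(-1/812) + (-22 + 168)*(1/49) = -659/406 + 146*(1/49) = -659/406 + 146/49 = 3855/2842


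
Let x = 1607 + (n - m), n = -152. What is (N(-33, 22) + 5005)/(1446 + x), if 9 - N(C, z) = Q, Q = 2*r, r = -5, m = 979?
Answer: 2512/961 ≈ 2.6139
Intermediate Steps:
x = 476 (x = 1607 + (-152 - 1*979) = 1607 + (-152 - 979) = 1607 - 1131 = 476)
Q = -10 (Q = 2*(-5) = -10)
N(C, z) = 19 (N(C, z) = 9 - 1*(-10) = 9 + 10 = 19)
(N(-33, 22) + 5005)/(1446 + x) = (19 + 5005)/(1446 + 476) = 5024/1922 = 5024*(1/1922) = 2512/961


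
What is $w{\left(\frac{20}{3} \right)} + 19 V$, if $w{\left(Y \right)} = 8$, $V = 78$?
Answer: $1490$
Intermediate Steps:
$w{\left(\frac{20}{3} \right)} + 19 V = 8 + 19 \cdot 78 = 8 + 1482 = 1490$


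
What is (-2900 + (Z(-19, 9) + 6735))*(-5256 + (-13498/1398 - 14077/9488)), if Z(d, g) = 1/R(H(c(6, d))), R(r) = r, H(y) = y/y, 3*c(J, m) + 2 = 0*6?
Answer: -33500032551713/1658028 ≈ -2.0205e+7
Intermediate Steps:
c(J, m) = -2/3 (c(J, m) = -2/3 + (0*6)/3 = -2/3 + (1/3)*0 = -2/3 + 0 = -2/3)
H(y) = 1
Z(d, g) = 1 (Z(d, g) = 1/1 = 1)
(-2900 + (Z(-19, 9) + 6735))*(-5256 + (-13498/1398 - 14077/9488)) = (-2900 + (1 + 6735))*(-5256 + (-13498/1398 - 14077/9488)) = (-2900 + 6736)*(-5256 + (-13498*1/1398 - 14077*1/9488)) = 3836*(-5256 + (-6749/699 - 14077/9488)) = 3836*(-5256 - 73874335/6632112) = 3836*(-34932255007/6632112) = -33500032551713/1658028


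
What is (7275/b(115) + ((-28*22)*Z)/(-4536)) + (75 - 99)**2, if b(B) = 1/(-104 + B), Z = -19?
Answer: 6528472/81 ≈ 80598.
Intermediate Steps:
(7275/b(115) + ((-28*22)*Z)/(-4536)) + (75 - 99)**2 = (7275/(1/(-104 + 115)) + (-28*22*(-19))/(-4536)) + (75 - 99)**2 = (7275/(1/11) - 616*(-19)*(-1/4536)) + (-24)**2 = (7275/(1/11) + 11704*(-1/4536)) + 576 = (7275*11 - 209/81) + 576 = (80025 - 209/81) + 576 = 6481816/81 + 576 = 6528472/81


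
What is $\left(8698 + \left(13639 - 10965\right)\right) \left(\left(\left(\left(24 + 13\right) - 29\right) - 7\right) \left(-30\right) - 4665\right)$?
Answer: $-53391540$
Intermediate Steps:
$\left(8698 + \left(13639 - 10965\right)\right) \left(\left(\left(\left(24 + 13\right) - 29\right) - 7\right) \left(-30\right) - 4665\right) = \left(8698 + \left(13639 - 10965\right)\right) \left(\left(\left(37 - 29\right) - 7\right) \left(-30\right) - 4665\right) = \left(8698 + 2674\right) \left(\left(8 - 7\right) \left(-30\right) - 4665\right) = 11372 \left(1 \left(-30\right) - 4665\right) = 11372 \left(-30 - 4665\right) = 11372 \left(-4695\right) = -53391540$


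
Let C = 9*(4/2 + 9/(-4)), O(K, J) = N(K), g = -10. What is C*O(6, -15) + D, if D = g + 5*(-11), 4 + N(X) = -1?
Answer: -215/4 ≈ -53.750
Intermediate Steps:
N(X) = -5 (N(X) = -4 - 1 = -5)
O(K, J) = -5
D = -65 (D = -10 + 5*(-11) = -10 - 55 = -65)
C = -9/4 (C = 9*(4*(½) + 9*(-¼)) = 9*(2 - 9/4) = 9*(-¼) = -9/4 ≈ -2.2500)
C*O(6, -15) + D = -9/4*(-5) - 65 = 45/4 - 65 = -215/4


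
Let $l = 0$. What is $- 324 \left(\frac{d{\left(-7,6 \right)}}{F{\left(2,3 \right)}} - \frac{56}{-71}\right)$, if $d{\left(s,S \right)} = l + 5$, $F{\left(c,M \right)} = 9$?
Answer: $- \frac{30924}{71} \approx -435.55$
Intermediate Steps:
$d{\left(s,S \right)} = 5$ ($d{\left(s,S \right)} = 0 + 5 = 5$)
$- 324 \left(\frac{d{\left(-7,6 \right)}}{F{\left(2,3 \right)}} - \frac{56}{-71}\right) = - 324 \left(\frac{5}{9} - \frac{56}{-71}\right) = - 324 \left(5 \cdot \frac{1}{9} - - \frac{56}{71}\right) = - 324 \left(\frac{5}{9} + \frac{56}{71}\right) = \left(-324\right) \frac{859}{639} = - \frac{30924}{71}$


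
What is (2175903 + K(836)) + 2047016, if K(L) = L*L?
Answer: 4921815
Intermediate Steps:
K(L) = L²
(2175903 + K(836)) + 2047016 = (2175903 + 836²) + 2047016 = (2175903 + 698896) + 2047016 = 2874799 + 2047016 = 4921815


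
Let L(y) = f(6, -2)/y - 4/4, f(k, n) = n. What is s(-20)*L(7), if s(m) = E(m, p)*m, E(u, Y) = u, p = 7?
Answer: -3600/7 ≈ -514.29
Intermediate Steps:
s(m) = m**2 (s(m) = m*m = m**2)
L(y) = -1 - 2/y (L(y) = -2/y - 4/4 = -2/y - 4*1/4 = -2/y - 1 = -1 - 2/y)
s(-20)*L(7) = (-20)**2*((-2 - 1*7)/7) = 400*((-2 - 7)/7) = 400*((1/7)*(-9)) = 400*(-9/7) = -3600/7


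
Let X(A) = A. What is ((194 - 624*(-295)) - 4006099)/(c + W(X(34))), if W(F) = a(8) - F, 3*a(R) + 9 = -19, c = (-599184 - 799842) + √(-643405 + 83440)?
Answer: 48122983393800/17616560034949 + 34396425*I*√559965/17616560034949 ≈ 2.7317 + 0.0014611*I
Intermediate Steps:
c = -1399026 + I*√559965 (c = -1399026 + √(-559965) = -1399026 + I*√559965 ≈ -1.399e+6 + 748.31*I)
a(R) = -28/3 (a(R) = -3 + (⅓)*(-19) = -3 - 19/3 = -28/3)
W(F) = -28/3 - F
((194 - 624*(-295)) - 4006099)/(c + W(X(34))) = ((194 - 624*(-295)) - 4006099)/((-1399026 + I*√559965) + (-28/3 - 1*34)) = ((194 + 184080) - 4006099)/((-1399026 + I*√559965) + (-28/3 - 34)) = (184274 - 4006099)/((-1399026 + I*√559965) - 130/3) = -3821825/(-4197208/3 + I*√559965)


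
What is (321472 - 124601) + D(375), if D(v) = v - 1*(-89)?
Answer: 197335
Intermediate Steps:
D(v) = 89 + v (D(v) = v + 89 = 89 + v)
(321472 - 124601) + D(375) = (321472 - 124601) + (89 + 375) = 196871 + 464 = 197335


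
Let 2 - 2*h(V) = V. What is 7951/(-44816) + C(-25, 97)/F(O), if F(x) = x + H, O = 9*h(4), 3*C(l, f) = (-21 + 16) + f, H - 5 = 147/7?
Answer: 3717571/2285616 ≈ 1.6265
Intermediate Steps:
h(V) = 1 - V/2
H = 26 (H = 5 + 147/7 = 5 + 147*(⅐) = 5 + 21 = 26)
C(l, f) = -5/3 + f/3 (C(l, f) = ((-21 + 16) + f)/3 = (-5 + f)/3 = -5/3 + f/3)
O = -9 (O = 9*(1 - ½*4) = 9*(1 - 2) = 9*(-1) = -9)
F(x) = 26 + x (F(x) = x + 26 = 26 + x)
7951/(-44816) + C(-25, 97)/F(O) = 7951/(-44816) + (-5/3 + (⅓)*97)/(26 - 9) = 7951*(-1/44816) + (-5/3 + 97/3)/17 = -7951/44816 + (92/3)*(1/17) = -7951/44816 + 92/51 = 3717571/2285616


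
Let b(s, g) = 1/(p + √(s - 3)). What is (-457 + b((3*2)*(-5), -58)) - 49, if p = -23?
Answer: -284395/562 - I*√33/562 ≈ -506.04 - 0.010222*I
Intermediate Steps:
b(s, g) = 1/(-23 + √(-3 + s)) (b(s, g) = 1/(-23 + √(s - 3)) = 1/(-23 + √(-3 + s)))
(-457 + b((3*2)*(-5), -58)) - 49 = (-457 + 1/(-23 + √(-3 + (3*2)*(-5)))) - 49 = (-457 + 1/(-23 + √(-3 + 6*(-5)))) - 49 = (-457 + 1/(-23 + √(-3 - 30))) - 49 = (-457 + 1/(-23 + √(-33))) - 49 = (-457 + 1/(-23 + I*√33)) - 49 = -506 + 1/(-23 + I*√33)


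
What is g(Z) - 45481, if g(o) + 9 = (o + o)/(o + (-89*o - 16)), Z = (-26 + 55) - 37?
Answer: -1956071/43 ≈ -45490.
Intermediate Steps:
Z = -8 (Z = 29 - 37 = -8)
g(o) = -9 + 2*o/(-16 - 88*o) (g(o) = -9 + (o + o)/(o + (-89*o - 16)) = -9 + (2*o)/(o + (-16 - 89*o)) = -9 + (2*o)/(-16 - 88*o) = -9 + 2*o/(-16 - 88*o))
g(Z) - 45481 = (-72 - 397*(-8))/(4*(2 + 11*(-8))) - 45481 = (-72 + 3176)/(4*(2 - 88)) - 45481 = (¼)*3104/(-86) - 45481 = (¼)*(-1/86)*3104 - 45481 = -388/43 - 45481 = -1956071/43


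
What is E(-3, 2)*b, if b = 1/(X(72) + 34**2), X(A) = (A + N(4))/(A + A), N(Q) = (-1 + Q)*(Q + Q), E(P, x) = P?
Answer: -9/3470 ≈ -0.0025937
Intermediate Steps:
N(Q) = 2*Q*(-1 + Q) (N(Q) = (-1 + Q)*(2*Q) = 2*Q*(-1 + Q))
X(A) = (24 + A)/(2*A) (X(A) = (A + 2*4*(-1 + 4))/(A + A) = (A + 2*4*3)/((2*A)) = (A + 24)*(1/(2*A)) = (24 + A)*(1/(2*A)) = (24 + A)/(2*A))
b = 3/3470 (b = 1/((1/2)*(24 + 72)/72 + 34**2) = 1/((1/2)*(1/72)*96 + 1156) = 1/(2/3 + 1156) = 1/(3470/3) = 3/3470 ≈ 0.00086455)
E(-3, 2)*b = -3*3/3470 = -9/3470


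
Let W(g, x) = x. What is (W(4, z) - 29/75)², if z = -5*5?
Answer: 3625216/5625 ≈ 644.48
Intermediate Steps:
z = -25
(W(4, z) - 29/75)² = (-25 - 29/75)² = (-1904/75)² = 3625216/5625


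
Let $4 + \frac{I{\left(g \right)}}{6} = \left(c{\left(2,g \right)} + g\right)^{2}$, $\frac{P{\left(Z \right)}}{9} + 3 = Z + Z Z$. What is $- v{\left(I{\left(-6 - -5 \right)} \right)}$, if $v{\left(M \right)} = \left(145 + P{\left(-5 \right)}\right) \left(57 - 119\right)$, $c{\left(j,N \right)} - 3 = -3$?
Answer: $18476$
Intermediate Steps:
$c{\left(j,N \right)} = 0$ ($c{\left(j,N \right)} = 3 - 3 = 0$)
$P{\left(Z \right)} = -27 + 9 Z + 9 Z^{2}$ ($P{\left(Z \right)} = -27 + 9 \left(Z + Z Z\right) = -27 + 9 \left(Z + Z^{2}\right) = -27 + \left(9 Z + 9 Z^{2}\right) = -27 + 9 Z + 9 Z^{2}$)
$I{\left(g \right)} = -24 + 6 g^{2}$ ($I{\left(g \right)} = -24 + 6 \left(0 + g\right)^{2} = -24 + 6 g^{2}$)
$v{\left(M \right)} = -18476$ ($v{\left(M \right)} = \left(145 + \left(-27 + 9 \left(-5\right) + 9 \left(-5\right)^{2}\right)\right) \left(57 - 119\right) = \left(145 - -153\right) \left(-62\right) = \left(145 + 153\right) \left(-62\right) = 298 \left(-62\right) = -18476$)
$- v{\left(I{\left(-6 - -5 \right)} \right)} = \left(-1\right) \left(-18476\right) = 18476$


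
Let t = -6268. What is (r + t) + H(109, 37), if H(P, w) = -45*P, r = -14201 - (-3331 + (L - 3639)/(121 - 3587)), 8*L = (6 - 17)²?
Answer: -611237295/27728 ≈ -22044.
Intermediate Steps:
L = 121/8 (L = (6 - 17)²/8 = (⅛)*(-11)² = (⅛)*121 = 121/8 ≈ 15.125)
r = -301432351/27728 (r = -14201 - (-3331 + (121/8 - 3639)/(121 - 3587)) = -14201 - (-3331 - 28991/8/(-3466)) = -14201 - (-3331 - 28991/8*(-1/3466)) = -14201 - (-3331 + 28991/27728) = -14201 - 1*(-92332977/27728) = -14201 + 92332977/27728 = -301432351/27728 ≈ -10871.)
(r + t) + H(109, 37) = (-301432351/27728 - 6268) - 45*109 = -475231455/27728 - 4905 = -611237295/27728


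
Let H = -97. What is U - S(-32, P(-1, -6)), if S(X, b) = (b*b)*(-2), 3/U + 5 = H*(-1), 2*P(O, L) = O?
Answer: 49/92 ≈ 0.53261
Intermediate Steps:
P(O, L) = O/2
U = 3/92 (U = 3/(-5 - 97*(-1)) = 3/(-5 + 97) = 3/92 ≈ 0.032609)
S(X, b) = -2*b² (S(X, b) = b²*(-2) = -2*b²)
U - S(-32, P(-1, -6)) = 3/92 - (-2)*((½)*(-1))² = 3/92 - (-2)*(-½)² = 3/92 - (-2)/4 = 3/92 - 1*(-½) = 3/92 + ½ = 49/92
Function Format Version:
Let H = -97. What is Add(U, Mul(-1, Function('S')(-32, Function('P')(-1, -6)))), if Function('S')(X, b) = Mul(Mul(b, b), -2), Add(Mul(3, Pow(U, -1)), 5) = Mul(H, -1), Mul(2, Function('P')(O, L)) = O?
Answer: Rational(49, 92) ≈ 0.53261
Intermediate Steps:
Function('P')(O, L) = Mul(Rational(1, 2), O)
U = Rational(3, 92) (U = Mul(3, Pow(Add(-5, Mul(-97, -1)), -1)) = Mul(3, Pow(Add(-5, 97), -1)) = Mul(3, Pow(92, -1)) = Mul(3, Rational(1, 92)) = Rational(3, 92) ≈ 0.032609)
Function('S')(X, b) = Mul(-2, Pow(b, 2)) (Function('S')(X, b) = Mul(Pow(b, 2), -2) = Mul(-2, Pow(b, 2)))
Add(U, Mul(-1, Function('S')(-32, Function('P')(-1, -6)))) = Add(Rational(3, 92), Mul(-1, Mul(-2, Pow(Mul(Rational(1, 2), -1), 2)))) = Add(Rational(3, 92), Mul(-1, Mul(-2, Pow(Rational(-1, 2), 2)))) = Add(Rational(3, 92), Mul(-1, Mul(-2, Rational(1, 4)))) = Add(Rational(3, 92), Mul(-1, Rational(-1, 2))) = Add(Rational(3, 92), Rational(1, 2)) = Rational(49, 92)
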